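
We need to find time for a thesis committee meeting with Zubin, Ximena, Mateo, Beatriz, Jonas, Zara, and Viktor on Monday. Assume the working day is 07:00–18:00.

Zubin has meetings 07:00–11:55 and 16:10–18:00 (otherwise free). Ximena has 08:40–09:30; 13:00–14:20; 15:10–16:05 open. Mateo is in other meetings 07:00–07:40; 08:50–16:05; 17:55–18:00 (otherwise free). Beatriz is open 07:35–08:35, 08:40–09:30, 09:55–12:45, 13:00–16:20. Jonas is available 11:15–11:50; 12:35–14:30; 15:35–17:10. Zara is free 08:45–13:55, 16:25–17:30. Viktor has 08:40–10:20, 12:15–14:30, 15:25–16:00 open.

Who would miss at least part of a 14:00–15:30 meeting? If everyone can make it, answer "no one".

Zubin free: 11:55-16:10 (invert busy blocks within the working day).
Ximena free: 08:40-09:30, 13:00-14:20, 15:10-16:05.
Mateo free: 07:40-08:50, 16:05-17:55 (invert busy blocks within the working day).
Beatriz free: 07:35-08:35, 08:40-09:30, 09:55-12:45, 13:00-16:20.
Jonas free: 11:15-11:50, 12:35-14:30, 15:35-17:10.
Zara free: 08:45-13:55, 16:25-17:30.
Viktor free: 08:40-10:20, 12:15-14:30, 15:25-16:00.
Zubin: free for 14:00-15:30. Ximena: not fully free for 14:00-15:30. Mateo: not fully free for 14:00-15:30. Beatriz: free for 14:00-15:30. Jonas: not fully free for 14:00-15:30. Zara: not fully free for 14:00-15:30. Viktor: not fully free for 14:00-15:30.

Jonas, Mateo, Viktor, Ximena, Zara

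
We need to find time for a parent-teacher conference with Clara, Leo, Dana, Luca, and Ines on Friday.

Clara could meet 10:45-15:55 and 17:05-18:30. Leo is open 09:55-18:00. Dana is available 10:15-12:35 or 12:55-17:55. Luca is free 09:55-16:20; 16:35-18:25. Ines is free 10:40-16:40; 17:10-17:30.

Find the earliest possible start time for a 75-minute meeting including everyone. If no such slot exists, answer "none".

10:45

Clara ∩ Leo: 10:45-15:55, 17:05-18:00.
Clara ∩ Leo ∩ Dana: 10:45-12:35, 12:55-15:55, 17:05-17:55.
Clara ∩ Leo ∩ Dana ∩ Luca: 10:45-12:35, 12:55-15:55, 17:05-17:55.
Clara ∩ Leo ∩ Dana ∩ Luca ∩ Ines: 10:45-12:35, 12:55-15:55, 17:10-17:30.
The first common window of at least 75 minutes is 10:45-12:35, so the earliest start is 10:45.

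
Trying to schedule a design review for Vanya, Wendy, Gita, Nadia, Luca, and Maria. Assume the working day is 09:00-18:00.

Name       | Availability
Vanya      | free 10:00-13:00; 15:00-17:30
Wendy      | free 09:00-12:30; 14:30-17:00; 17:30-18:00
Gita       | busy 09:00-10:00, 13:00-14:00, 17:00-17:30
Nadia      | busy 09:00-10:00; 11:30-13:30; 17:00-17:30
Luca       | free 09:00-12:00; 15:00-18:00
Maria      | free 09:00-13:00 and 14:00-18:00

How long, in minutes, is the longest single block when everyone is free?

120

Vanya free: 10:00-13:00, 15:00-17:30.
Wendy free: 09:00-12:30, 14:30-17:00, 17:30-18:00.
Gita free: 10:00-13:00, 14:00-17:00, 17:30-18:00 (invert busy blocks within the working day).
Nadia free: 10:00-11:30, 13:30-17:00, 17:30-18:00 (invert busy blocks within the working day).
Luca free: 09:00-12:00, 15:00-18:00.
Maria free: 09:00-13:00, 14:00-18:00.
Vanya ∩ Wendy: 10:00-12:30, 15:00-17:00.
Vanya ∩ Wendy ∩ Gita: 10:00-12:30, 15:00-17:00.
Vanya ∩ Wendy ∩ Gita ∩ Nadia: 10:00-11:30, 15:00-17:00.
Vanya ∩ Wendy ∩ Gita ∩ Nadia ∩ Luca: 10:00-11:30, 15:00-17:00.
Vanya ∩ Wendy ∩ Gita ∩ Nadia ∩ Luca ∩ Maria: 10:00-11:30, 15:00-17:00.
So the common availability across everyone is 10:00-11:30, 15:00-17:00.
The longest is 15:00-17:00 at 120 minutes.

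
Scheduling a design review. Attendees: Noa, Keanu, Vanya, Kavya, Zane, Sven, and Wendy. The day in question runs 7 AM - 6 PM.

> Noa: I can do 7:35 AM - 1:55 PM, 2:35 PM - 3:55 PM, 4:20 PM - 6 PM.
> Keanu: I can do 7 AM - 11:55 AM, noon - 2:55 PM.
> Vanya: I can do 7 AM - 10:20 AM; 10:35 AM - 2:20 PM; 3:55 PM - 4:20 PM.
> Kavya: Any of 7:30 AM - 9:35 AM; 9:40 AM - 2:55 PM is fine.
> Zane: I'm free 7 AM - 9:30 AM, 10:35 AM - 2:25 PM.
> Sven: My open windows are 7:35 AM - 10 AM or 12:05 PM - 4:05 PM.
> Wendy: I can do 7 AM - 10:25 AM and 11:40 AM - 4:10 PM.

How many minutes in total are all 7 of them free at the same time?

225

Noa ∩ Keanu: 07:35-11:55, 12:00-13:55, 14:35-14:55.
Noa ∩ Keanu ∩ Vanya: 07:35-10:20, 10:35-11:55, 12:00-13:55.
Noa ∩ Keanu ∩ Vanya ∩ Kavya: 07:35-09:35, 09:40-10:20, 10:35-11:55, 12:00-13:55.
Noa ∩ Keanu ∩ Vanya ∩ Kavya ∩ Zane: 07:35-09:30, 10:35-11:55, 12:00-13:55.
Noa ∩ Keanu ∩ Vanya ∩ Kavya ∩ Zane ∩ Sven: 07:35-09:30, 12:05-13:55.
Noa ∩ Keanu ∩ Vanya ∩ Kavya ∩ Zane ∩ Sven ∩ Wendy: 07:35-09:30, 12:05-13:55.
Summing the common windows: 115 + 110 = 225 minutes.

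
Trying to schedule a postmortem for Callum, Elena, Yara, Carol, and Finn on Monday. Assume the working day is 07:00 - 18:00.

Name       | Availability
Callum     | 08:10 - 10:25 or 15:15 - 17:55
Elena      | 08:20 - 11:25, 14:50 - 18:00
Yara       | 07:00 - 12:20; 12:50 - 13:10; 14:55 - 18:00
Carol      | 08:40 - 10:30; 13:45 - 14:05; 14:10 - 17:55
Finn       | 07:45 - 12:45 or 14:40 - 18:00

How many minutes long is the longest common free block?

160

Callum ∩ Elena: 08:20-10:25, 15:15-17:55.
Callum ∩ Elena ∩ Yara: 08:20-10:25, 15:15-17:55.
Callum ∩ Elena ∩ Yara ∩ Carol: 08:40-10:25, 15:15-17:55.
Callum ∩ Elena ∩ Yara ∩ Carol ∩ Finn: 08:40-10:25, 15:15-17:55.
The longest is 15:15-17:55 at 160 minutes.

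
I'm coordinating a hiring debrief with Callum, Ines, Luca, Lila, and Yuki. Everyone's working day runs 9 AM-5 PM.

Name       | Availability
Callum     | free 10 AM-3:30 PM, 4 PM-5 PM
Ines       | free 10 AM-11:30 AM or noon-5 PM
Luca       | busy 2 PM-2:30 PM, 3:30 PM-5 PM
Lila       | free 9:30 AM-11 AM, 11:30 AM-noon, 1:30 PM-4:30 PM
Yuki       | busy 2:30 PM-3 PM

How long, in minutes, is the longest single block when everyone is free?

60

Callum free: 10:00-15:30, 16:00-17:00.
Ines free: 10:00-11:30, 12:00-17:00.
Luca free: 09:00-14:00, 14:30-15:30 (invert busy blocks within the working day).
Lila free: 09:30-11:00, 11:30-12:00, 13:30-16:30.
Yuki free: 09:00-14:30, 15:00-17:00 (invert busy blocks within the working day).
Callum ∩ Ines: 10:00-11:30, 12:00-15:30, 16:00-17:00.
Callum ∩ Ines ∩ Luca: 10:00-11:30, 12:00-14:00, 14:30-15:30.
Callum ∩ Ines ∩ Luca ∩ Lila: 10:00-11:00, 13:30-14:00, 14:30-15:30.
Callum ∩ Ines ∩ Luca ∩ Lila ∩ Yuki: 10:00-11:00, 13:30-14:00, 15:00-15:30.
Those are the intersection windows.
The longest is 10:00-11:00 at 60 minutes.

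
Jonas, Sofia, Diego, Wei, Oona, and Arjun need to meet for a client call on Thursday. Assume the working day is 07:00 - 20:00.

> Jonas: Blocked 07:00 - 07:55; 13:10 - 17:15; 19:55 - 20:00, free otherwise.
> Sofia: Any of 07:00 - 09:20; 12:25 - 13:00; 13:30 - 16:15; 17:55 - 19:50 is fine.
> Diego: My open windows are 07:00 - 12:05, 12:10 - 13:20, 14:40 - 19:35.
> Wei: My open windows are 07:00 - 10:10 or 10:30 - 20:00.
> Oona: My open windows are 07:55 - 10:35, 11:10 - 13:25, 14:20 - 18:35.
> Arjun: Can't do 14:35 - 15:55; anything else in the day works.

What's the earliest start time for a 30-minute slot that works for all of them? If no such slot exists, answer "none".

07:55

Jonas free: 07:55-13:10, 17:15-19:55 (invert busy blocks within the working day).
Sofia free: 07:00-09:20, 12:25-13:00, 13:30-16:15, 17:55-19:50.
Diego free: 07:00-12:05, 12:10-13:20, 14:40-19:35.
Wei free: 07:00-10:10, 10:30-20:00.
Oona free: 07:55-10:35, 11:10-13:25, 14:20-18:35.
Arjun free: 07:00-14:35, 15:55-20:00 (invert busy blocks within the working day).
Jonas ∩ Sofia: 07:55-09:20, 12:25-13:00, 17:55-19:50.
Jonas ∩ Sofia ∩ Diego: 07:55-09:20, 12:25-13:00, 17:55-19:35.
Jonas ∩ Sofia ∩ Diego ∩ Wei: 07:55-09:20, 12:25-13:00, 17:55-19:35.
Jonas ∩ Sofia ∩ Diego ∩ Wei ∩ Oona: 07:55-09:20, 12:25-13:00, 17:55-18:35.
Jonas ∩ Sofia ∩ Diego ∩ Wei ∩ Oona ∩ Arjun: 07:55-09:20, 12:25-13:00, 17:55-18:35.
The first common window of at least 30 minutes is 07:55-09:20, so the earliest start is 07:55.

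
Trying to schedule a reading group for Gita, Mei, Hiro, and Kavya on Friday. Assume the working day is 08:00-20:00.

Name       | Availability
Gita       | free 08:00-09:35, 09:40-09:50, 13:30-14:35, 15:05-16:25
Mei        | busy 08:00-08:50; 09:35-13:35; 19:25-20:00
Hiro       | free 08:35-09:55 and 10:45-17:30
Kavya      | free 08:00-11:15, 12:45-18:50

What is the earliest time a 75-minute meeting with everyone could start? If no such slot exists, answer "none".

15:05

Gita free: 08:00-09:35, 09:40-09:50, 13:30-14:35, 15:05-16:25.
Mei free: 08:50-09:35, 13:35-19:25 (invert busy blocks within the working day).
Hiro free: 08:35-09:55, 10:45-17:30.
Kavya free: 08:00-11:15, 12:45-18:50.
Gita ∩ Mei: 08:50-09:35, 13:35-14:35, 15:05-16:25.
Gita ∩ Mei ∩ Hiro: 08:50-09:35, 13:35-14:35, 15:05-16:25.
Gita ∩ Mei ∩ Hiro ∩ Kavya: 08:50-09:35, 13:35-14:35, 15:05-16:25.
Those are the intersection windows.
The first common window of at least 75 minutes is 15:05-16:25, so the earliest start is 15:05.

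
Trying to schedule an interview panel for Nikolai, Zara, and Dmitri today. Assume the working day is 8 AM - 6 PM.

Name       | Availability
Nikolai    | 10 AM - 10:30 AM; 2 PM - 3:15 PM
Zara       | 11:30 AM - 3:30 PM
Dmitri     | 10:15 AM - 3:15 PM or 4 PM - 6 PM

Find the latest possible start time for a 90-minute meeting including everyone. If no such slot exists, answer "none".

none

Nikolai ∩ Zara: 14:00-15:15.
Nikolai ∩ Zara ∩ Dmitri: 14:00-15:15.
Those are the intersection windows.
No common window is at least 90 minutes long.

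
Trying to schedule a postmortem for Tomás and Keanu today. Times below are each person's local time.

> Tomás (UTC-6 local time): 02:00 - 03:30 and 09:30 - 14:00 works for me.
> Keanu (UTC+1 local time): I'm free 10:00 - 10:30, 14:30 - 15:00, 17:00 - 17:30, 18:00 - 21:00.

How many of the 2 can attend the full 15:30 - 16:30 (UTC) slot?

1

Tomás in UTC: 08:00-09:30, 15:30-20:00 (add 6h to convert from UTC-6).
Keanu in UTC: 09:00-09:30, 13:30-14:00, 16:00-16:30, 17:00-20:00 (subtract 1h to convert from UTC+1).
Tomás can make the full 15:30-16:30 slot — that's 1.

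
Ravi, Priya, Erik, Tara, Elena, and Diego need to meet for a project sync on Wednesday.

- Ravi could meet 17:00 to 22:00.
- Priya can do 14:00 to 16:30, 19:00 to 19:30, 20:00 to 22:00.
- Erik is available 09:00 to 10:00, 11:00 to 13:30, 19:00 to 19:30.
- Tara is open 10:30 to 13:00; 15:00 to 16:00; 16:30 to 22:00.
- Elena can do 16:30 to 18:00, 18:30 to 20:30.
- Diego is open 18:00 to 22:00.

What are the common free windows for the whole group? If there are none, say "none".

Ravi ∩ Priya: 19:00-19:30, 20:00-22:00.
Ravi ∩ Priya ∩ Erik: 19:00-19:30.
Ravi ∩ Priya ∩ Erik ∩ Tara: 19:00-19:30.
Ravi ∩ Priya ∩ Erik ∩ Tara ∩ Elena: 19:00-19:30.
Ravi ∩ Priya ∩ Erik ∩ Tara ∩ Elena ∩ Diego: 19:00-19:30.

19:00-19:30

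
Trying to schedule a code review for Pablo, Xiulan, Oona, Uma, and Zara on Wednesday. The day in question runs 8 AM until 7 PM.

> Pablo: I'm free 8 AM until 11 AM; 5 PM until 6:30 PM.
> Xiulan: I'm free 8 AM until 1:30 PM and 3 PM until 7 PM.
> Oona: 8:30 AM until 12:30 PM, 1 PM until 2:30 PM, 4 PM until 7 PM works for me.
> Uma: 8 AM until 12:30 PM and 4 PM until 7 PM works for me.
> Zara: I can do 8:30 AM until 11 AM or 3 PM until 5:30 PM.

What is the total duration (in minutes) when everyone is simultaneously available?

180

Pablo ∩ Xiulan: 08:00-11:00, 17:00-18:30.
Pablo ∩ Xiulan ∩ Oona: 08:30-11:00, 17:00-18:30.
Pablo ∩ Xiulan ∩ Oona ∩ Uma: 08:30-11:00, 17:00-18:30.
Pablo ∩ Xiulan ∩ Oona ∩ Uma ∩ Zara: 08:30-11:00, 17:00-17:30.
Summing the common windows: 150 + 30 = 180 minutes.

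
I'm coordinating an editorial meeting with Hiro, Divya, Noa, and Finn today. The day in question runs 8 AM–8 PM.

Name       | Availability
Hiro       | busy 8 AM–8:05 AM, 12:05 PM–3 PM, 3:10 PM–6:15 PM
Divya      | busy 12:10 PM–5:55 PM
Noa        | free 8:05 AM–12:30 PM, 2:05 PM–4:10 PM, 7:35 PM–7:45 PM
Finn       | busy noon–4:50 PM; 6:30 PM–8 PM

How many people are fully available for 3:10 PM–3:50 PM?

1

Hiro free: 08:05-12:05, 15:00-15:10, 18:15-20:00 (invert busy blocks within the working day).
Divya free: 08:00-12:10, 17:55-20:00 (invert busy blocks within the working day).
Noa free: 08:05-12:30, 14:05-16:10, 19:35-19:45.
Finn free: 08:00-12:00, 16:50-18:30 (invert busy blocks within the working day).
Noa can make the full 15:10-15:50 slot — that's 1.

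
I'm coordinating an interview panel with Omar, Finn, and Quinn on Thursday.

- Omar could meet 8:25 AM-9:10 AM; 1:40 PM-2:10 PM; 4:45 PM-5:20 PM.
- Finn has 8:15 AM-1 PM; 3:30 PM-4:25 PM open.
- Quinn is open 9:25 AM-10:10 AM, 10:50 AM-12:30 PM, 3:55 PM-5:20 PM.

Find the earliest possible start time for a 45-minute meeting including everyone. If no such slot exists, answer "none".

none

Omar ∩ Finn: 08:25-09:10.
Omar ∩ Finn ∩ Quinn: ∅.
There is no time when everyone is free.
No common window is at least 45 minutes long.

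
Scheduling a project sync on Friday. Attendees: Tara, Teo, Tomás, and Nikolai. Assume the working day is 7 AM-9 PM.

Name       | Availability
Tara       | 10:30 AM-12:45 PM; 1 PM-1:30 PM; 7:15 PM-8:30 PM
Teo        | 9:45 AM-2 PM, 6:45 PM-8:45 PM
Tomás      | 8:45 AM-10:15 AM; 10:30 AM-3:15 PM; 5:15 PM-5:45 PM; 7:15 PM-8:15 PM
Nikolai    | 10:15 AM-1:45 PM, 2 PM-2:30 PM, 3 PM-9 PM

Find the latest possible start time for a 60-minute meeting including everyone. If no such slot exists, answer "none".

19:15

Tara ∩ Teo: 10:30-12:45, 13:00-13:30, 19:15-20:30.
Tara ∩ Teo ∩ Tomás: 10:30-12:45, 13:00-13:30, 19:15-20:15.
Tara ∩ Teo ∩ Tomás ∩ Nikolai: 10:30-12:45, 13:00-13:30, 19:15-20:15.
The last common window of at least 60 minutes is 19:15-20:15; a 60-minute meeting can start as late as 19:15 and still end by 20:15.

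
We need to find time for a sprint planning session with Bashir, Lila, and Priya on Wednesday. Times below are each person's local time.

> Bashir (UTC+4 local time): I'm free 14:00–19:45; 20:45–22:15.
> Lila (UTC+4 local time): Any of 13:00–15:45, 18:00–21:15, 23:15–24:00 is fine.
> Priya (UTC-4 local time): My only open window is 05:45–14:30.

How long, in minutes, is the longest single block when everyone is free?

105

Bashir in UTC: 10:00-15:45, 16:45-18:15 (subtract 4h to convert from UTC+4).
Lila in UTC: 09:00-11:45, 14:00-17:15, 19:15-20:00 (subtract 4h to convert from UTC+4).
Priya in UTC: 09:45-18:30 (add 4h to convert from UTC-4).
Bashir ∩ Lila: 10:00-11:45, 14:00-15:45, 16:45-17:15.
Bashir ∩ Lila ∩ Priya: 10:00-11:45, 14:00-15:45, 16:45-17:15.
The longest is 10:00-11:45 at 105 minutes.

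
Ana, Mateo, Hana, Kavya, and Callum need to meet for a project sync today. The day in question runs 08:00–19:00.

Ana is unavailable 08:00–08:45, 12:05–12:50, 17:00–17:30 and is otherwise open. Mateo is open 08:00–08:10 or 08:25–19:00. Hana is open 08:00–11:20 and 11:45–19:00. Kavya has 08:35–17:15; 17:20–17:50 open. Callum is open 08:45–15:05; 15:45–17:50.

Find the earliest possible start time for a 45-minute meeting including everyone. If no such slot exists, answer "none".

08:45

Ana free: 08:45-12:05, 12:50-17:00, 17:30-19:00 (invert busy blocks within the working day).
Mateo free: 08:00-08:10, 08:25-19:00.
Hana free: 08:00-11:20, 11:45-19:00.
Kavya free: 08:35-17:15, 17:20-17:50.
Callum free: 08:45-15:05, 15:45-17:50.
Ana ∩ Mateo: 08:45-12:05, 12:50-17:00, 17:30-19:00.
Ana ∩ Mateo ∩ Hana: 08:45-11:20, 11:45-12:05, 12:50-17:00, 17:30-19:00.
Ana ∩ Mateo ∩ Hana ∩ Kavya: 08:45-11:20, 11:45-12:05, 12:50-17:00, 17:30-17:50.
Ana ∩ Mateo ∩ Hana ∩ Kavya ∩ Callum: 08:45-11:20, 11:45-12:05, 12:50-15:05, 15:45-17:00, 17:30-17:50.
Those are the intersection windows.
The first common window of at least 45 minutes is 08:45-11:20, so the earliest start is 08:45.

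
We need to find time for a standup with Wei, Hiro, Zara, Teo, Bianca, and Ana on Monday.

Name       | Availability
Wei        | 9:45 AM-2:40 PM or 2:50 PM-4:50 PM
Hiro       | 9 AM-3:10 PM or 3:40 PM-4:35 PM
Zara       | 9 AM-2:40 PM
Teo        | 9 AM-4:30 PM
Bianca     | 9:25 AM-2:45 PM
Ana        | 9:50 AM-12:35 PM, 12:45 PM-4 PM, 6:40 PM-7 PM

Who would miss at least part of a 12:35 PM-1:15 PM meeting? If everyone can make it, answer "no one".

Wei: free for 12:35-13:15. Hiro: free for 12:35-13:15. Zara: free for 12:35-13:15. Teo: free for 12:35-13:15. Bianca: free for 12:35-13:15. Ana: not fully free for 12:35-13:15.

Ana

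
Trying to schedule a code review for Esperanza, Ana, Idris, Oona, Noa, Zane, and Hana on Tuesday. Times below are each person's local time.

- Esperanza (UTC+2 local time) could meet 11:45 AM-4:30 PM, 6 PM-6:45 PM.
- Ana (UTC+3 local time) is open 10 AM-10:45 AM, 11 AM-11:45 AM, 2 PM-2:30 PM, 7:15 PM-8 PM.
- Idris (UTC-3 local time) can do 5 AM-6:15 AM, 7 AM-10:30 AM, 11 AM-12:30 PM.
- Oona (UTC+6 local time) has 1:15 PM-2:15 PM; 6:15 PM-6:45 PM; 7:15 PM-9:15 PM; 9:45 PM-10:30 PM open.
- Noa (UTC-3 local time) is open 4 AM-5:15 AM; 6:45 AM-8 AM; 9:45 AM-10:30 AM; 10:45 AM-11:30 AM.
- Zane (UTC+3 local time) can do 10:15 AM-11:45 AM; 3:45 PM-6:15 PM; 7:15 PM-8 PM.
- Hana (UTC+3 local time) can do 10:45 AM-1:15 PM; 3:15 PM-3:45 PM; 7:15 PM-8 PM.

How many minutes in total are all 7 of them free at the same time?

Esperanza in UTC: 09:45-14:30, 16:00-16:45 (subtract 2h to convert from UTC+2).
Ana in UTC: 07:00-07:45, 08:00-08:45, 11:00-11:30, 16:15-17:00 (subtract 3h to convert from UTC+3).
Idris in UTC: 08:00-09:15, 10:00-13:30, 14:00-15:30 (add 3h to convert from UTC-3).
Oona in UTC: 07:15-08:15, 12:15-12:45, 13:15-15:15, 15:45-16:30 (subtract 6h to convert from UTC+6).
Noa in UTC: 07:00-08:15, 09:45-11:00, 12:45-13:30, 13:45-14:30 (add 3h to convert from UTC-3).
Zane in UTC: 07:15-08:45, 12:45-15:15, 16:15-17:00 (subtract 3h to convert from UTC+3).
Hana in UTC: 07:45-10:15, 12:15-12:45, 16:15-17:00 (subtract 3h to convert from UTC+3).
Esperanza ∩ Ana: 11:00-11:30, 16:15-16:45.
Esperanza ∩ Ana ∩ Idris: 11:00-11:30.
Esperanza ∩ Ana ∩ Idris ∩ Oona: ∅.
Esperanza ∩ Ana ∩ Idris ∩ Oona ∩ Noa: ∅.
Esperanza ∩ Ana ∩ Idris ∩ Oona ∩ Noa ∩ Zane: ∅.
Esperanza ∩ Ana ∩ Idris ∩ Oona ∩ Noa ∩ Zane ∩ Hana: ∅.
There is no time when everyone is free.
There is no common window, so the total is 0 minutes.

0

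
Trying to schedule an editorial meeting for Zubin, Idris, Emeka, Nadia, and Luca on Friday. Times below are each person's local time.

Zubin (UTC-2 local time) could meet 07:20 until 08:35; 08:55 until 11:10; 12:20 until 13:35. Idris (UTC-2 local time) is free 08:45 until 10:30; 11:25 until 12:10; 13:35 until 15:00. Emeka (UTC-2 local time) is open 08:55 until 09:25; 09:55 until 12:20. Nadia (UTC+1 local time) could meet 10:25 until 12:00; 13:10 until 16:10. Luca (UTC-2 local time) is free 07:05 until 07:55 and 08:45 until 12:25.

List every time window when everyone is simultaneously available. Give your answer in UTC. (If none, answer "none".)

Zubin in UTC: 09:20-10:35, 10:55-13:10, 14:20-15:35 (add 2h to convert from UTC-2).
Idris in UTC: 10:45-12:30, 13:25-14:10, 15:35-17:00 (add 2h to convert from UTC-2).
Emeka in UTC: 10:55-11:25, 11:55-14:20 (add 2h to convert from UTC-2).
Nadia in UTC: 09:25-11:00, 12:10-15:10 (subtract 1h to convert from UTC+1).
Luca in UTC: 09:05-09:55, 10:45-14:25 (add 2h to convert from UTC-2).
Zubin ∩ Idris: 10:55-12:30.
Zubin ∩ Idris ∩ Emeka: 10:55-11:25, 11:55-12:30.
Zubin ∩ Idris ∩ Emeka ∩ Nadia: 10:55-11:00, 12:10-12:30.
Zubin ∩ Idris ∩ Emeka ∩ Nadia ∩ Luca: 10:55-11:00, 12:10-12:30.

10:55-11:00, 12:10-12:30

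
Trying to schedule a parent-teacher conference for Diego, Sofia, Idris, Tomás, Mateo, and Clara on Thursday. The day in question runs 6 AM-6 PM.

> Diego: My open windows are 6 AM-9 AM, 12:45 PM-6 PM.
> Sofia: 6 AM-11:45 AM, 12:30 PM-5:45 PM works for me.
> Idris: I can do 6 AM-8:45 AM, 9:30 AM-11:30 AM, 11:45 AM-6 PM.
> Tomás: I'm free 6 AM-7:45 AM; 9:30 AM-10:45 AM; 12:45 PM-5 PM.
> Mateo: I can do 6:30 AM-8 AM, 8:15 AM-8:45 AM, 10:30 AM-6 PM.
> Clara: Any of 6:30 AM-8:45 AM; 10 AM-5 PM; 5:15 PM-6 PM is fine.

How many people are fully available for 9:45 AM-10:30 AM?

3

Sofia, Idris, and Tomás can make the full 09:45-10:30 slot — that's 3.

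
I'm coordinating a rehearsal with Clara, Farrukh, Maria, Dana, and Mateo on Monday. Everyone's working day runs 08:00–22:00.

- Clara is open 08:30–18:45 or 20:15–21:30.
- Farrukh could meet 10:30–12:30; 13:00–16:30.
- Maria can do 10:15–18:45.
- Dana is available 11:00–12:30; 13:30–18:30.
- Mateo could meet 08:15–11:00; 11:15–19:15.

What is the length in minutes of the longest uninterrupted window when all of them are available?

180

Clara ∩ Farrukh: 10:30-12:30, 13:00-16:30.
Clara ∩ Farrukh ∩ Maria: 10:30-12:30, 13:00-16:30.
Clara ∩ Farrukh ∩ Maria ∩ Dana: 11:00-12:30, 13:30-16:30.
Clara ∩ Farrukh ∩ Maria ∩ Dana ∩ Mateo: 11:15-12:30, 13:30-16:30.
The longest is 13:30-16:30 at 180 minutes.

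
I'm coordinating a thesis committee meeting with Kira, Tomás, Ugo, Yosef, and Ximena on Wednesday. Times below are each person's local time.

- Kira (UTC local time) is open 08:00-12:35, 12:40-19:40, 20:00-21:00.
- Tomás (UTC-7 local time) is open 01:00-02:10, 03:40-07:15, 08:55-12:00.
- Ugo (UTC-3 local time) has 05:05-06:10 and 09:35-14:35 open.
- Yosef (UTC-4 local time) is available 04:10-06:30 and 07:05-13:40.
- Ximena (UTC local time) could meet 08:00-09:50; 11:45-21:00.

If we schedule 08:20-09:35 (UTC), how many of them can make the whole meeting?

3

Kira in UTC: 08:00-12:35, 12:40-19:40, 20:00-21:00.
Tomás in UTC: 08:00-09:10, 10:40-14:15, 15:55-19:00 (add 7h to convert from UTC-7).
Ugo in UTC: 08:05-09:10, 12:35-17:35 (add 3h to convert from UTC-3).
Yosef in UTC: 08:10-10:30, 11:05-17:40 (add 4h to convert from UTC-4).
Ximena in UTC: 08:00-09:50, 11:45-21:00.
Kira, Yosef, and Ximena can make the full 08:20-09:35 slot — that's 3.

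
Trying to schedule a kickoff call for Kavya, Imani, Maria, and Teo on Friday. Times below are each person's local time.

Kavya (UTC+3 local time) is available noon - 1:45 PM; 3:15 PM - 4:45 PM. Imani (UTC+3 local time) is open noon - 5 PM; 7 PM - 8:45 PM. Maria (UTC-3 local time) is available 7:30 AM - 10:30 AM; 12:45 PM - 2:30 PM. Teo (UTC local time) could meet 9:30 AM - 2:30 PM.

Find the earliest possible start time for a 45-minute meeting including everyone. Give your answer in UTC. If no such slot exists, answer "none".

12:15

Kavya in UTC: 09:00-10:45, 12:15-13:45 (subtract 3h to convert from UTC+3).
Imani in UTC: 09:00-14:00, 16:00-17:45 (subtract 3h to convert from UTC+3).
Maria in UTC: 10:30-13:30, 15:45-17:30 (add 3h to convert from UTC-3).
Teo in UTC: 09:30-14:30.
Kavya ∩ Imani: 09:00-10:45, 12:15-13:45.
Kavya ∩ Imani ∩ Maria: 10:30-10:45, 12:15-13:30.
Kavya ∩ Imani ∩ Maria ∩ Teo: 10:30-10:45, 12:15-13:30.
The first common window of at least 45 minutes is 12:15-13:30, so the earliest start is 12:15.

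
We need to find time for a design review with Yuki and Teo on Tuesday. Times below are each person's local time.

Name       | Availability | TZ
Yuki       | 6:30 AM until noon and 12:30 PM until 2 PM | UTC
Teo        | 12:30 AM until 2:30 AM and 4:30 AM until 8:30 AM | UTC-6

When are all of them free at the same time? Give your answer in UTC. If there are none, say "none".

06:30-08:30, 10:30-12:00, 12:30-14:00

Yuki in UTC: 06:30-12:00, 12:30-14:00.
Teo in UTC: 06:30-08:30, 10:30-14:30 (add 6h to convert from UTC-6).
Yuki ∩ Teo: 06:30-08:30, 10:30-12:00, 12:30-14:00.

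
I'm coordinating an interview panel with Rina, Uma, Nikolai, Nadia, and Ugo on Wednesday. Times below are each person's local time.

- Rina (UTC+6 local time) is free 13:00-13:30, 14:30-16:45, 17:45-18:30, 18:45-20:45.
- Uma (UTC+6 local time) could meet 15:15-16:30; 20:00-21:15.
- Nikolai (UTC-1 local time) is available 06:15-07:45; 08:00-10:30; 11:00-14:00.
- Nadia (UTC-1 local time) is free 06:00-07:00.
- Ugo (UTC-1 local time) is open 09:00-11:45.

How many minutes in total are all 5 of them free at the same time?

0

Rina in UTC: 07:00-07:30, 08:30-10:45, 11:45-12:30, 12:45-14:45 (subtract 6h to convert from UTC+6).
Uma in UTC: 09:15-10:30, 14:00-15:15 (subtract 6h to convert from UTC+6).
Nikolai in UTC: 07:15-08:45, 09:00-11:30, 12:00-15:00 (add 1h to convert from UTC-1).
Nadia in UTC: 07:00-08:00 (add 1h to convert from UTC-1).
Ugo in UTC: 10:00-12:45 (add 1h to convert from UTC-1).
Rina ∩ Uma: 09:15-10:30, 14:00-14:45.
Rina ∩ Uma ∩ Nikolai: 09:15-10:30, 14:00-14:45.
Rina ∩ Uma ∩ Nikolai ∩ Nadia: ∅.
Rina ∩ Uma ∩ Nikolai ∩ Nadia ∩ Ugo: ∅.
There is no time when everyone is free.
There is no common window, so the total is 0 minutes.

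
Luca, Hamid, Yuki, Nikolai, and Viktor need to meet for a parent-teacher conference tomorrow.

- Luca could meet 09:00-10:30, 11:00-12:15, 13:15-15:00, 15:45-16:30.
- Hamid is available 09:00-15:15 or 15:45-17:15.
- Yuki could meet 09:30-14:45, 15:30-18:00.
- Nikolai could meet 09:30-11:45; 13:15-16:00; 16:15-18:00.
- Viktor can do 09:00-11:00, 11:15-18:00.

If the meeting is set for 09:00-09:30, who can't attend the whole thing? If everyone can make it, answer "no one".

Nikolai, Yuki

Luca: free for 09:00-09:30. Hamid: free for 09:00-09:30. Yuki: not fully free for 09:00-09:30. Nikolai: not fully free for 09:00-09:30. Viktor: free for 09:00-09:30.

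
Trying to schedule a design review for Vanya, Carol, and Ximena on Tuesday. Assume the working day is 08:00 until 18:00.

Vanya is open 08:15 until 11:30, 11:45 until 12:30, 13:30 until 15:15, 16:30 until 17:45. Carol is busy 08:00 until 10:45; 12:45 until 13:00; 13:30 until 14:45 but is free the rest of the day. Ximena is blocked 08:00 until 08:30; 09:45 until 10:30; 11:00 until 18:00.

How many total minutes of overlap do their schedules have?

Vanya free: 08:15-11:30, 11:45-12:30, 13:30-15:15, 16:30-17:45.
Carol free: 10:45-12:45, 13:00-13:30, 14:45-18:00 (invert busy blocks within the working day).
Ximena free: 08:30-09:45, 10:30-11:00 (invert busy blocks within the working day).
Vanya ∩ Carol: 10:45-11:30, 11:45-12:30, 14:45-15:15, 16:30-17:45.
Vanya ∩ Carol ∩ Ximena: 10:45-11:00.
That's a single block of 15 minutes.

15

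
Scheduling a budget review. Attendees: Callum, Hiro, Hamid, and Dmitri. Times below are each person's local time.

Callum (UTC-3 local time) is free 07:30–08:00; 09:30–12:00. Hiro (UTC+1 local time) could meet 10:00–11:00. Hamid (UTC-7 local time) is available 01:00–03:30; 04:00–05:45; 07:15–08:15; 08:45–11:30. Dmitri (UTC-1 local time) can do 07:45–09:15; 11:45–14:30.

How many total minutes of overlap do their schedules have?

Callum in UTC: 10:30-11:00, 12:30-15:00 (add 3h to convert from UTC-3).
Hiro in UTC: 09:00-10:00 (subtract 1h to convert from UTC+1).
Hamid in UTC: 08:00-10:30, 11:00-12:45, 14:15-15:15, 15:45-18:30 (add 7h to convert from UTC-7).
Dmitri in UTC: 08:45-10:15, 12:45-15:30 (add 1h to convert from UTC-1).
Callum ∩ Hiro: ∅.
Callum ∩ Hiro ∩ Hamid: ∅.
Callum ∩ Hiro ∩ Hamid ∩ Dmitri: ∅.
There is no time when everyone is free.
There is no common window, so the total is 0 minutes.

0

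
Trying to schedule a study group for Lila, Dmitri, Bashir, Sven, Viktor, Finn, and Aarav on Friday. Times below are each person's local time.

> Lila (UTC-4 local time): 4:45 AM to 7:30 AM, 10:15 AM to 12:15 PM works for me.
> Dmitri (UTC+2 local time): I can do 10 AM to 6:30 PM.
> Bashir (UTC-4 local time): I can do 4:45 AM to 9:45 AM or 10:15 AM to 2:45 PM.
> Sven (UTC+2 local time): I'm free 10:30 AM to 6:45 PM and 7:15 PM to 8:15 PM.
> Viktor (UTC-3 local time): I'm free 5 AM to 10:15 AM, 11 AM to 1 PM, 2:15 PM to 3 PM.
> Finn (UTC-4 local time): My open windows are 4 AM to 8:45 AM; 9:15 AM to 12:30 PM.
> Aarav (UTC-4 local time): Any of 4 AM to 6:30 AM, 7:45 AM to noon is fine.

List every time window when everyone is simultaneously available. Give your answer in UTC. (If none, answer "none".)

Lila in UTC: 08:45-11:30, 14:15-16:15 (add 4h to convert from UTC-4).
Dmitri in UTC: 08:00-16:30 (subtract 2h to convert from UTC+2).
Bashir in UTC: 08:45-13:45, 14:15-18:45 (add 4h to convert from UTC-4).
Sven in UTC: 08:30-16:45, 17:15-18:15 (subtract 2h to convert from UTC+2).
Viktor in UTC: 08:00-13:15, 14:00-16:00, 17:15-18:00 (add 3h to convert from UTC-3).
Finn in UTC: 08:00-12:45, 13:15-16:30 (add 4h to convert from UTC-4).
Aarav in UTC: 08:00-10:30, 11:45-16:00 (add 4h to convert from UTC-4).
Lila ∩ Dmitri: 08:45-11:30, 14:15-16:15.
Lila ∩ Dmitri ∩ Bashir: 08:45-11:30, 14:15-16:15.
Lila ∩ Dmitri ∩ Bashir ∩ Sven: 08:45-11:30, 14:15-16:15.
Lila ∩ Dmitri ∩ Bashir ∩ Sven ∩ Viktor: 08:45-11:30, 14:15-16:00.
Lila ∩ Dmitri ∩ Bashir ∩ Sven ∩ Viktor ∩ Finn: 08:45-11:30, 14:15-16:00.
Lila ∩ Dmitri ∩ Bashir ∩ Sven ∩ Viktor ∩ Finn ∩ Aarav: 08:45-10:30, 14:15-16:00.

08:45-10:30, 14:15-16:00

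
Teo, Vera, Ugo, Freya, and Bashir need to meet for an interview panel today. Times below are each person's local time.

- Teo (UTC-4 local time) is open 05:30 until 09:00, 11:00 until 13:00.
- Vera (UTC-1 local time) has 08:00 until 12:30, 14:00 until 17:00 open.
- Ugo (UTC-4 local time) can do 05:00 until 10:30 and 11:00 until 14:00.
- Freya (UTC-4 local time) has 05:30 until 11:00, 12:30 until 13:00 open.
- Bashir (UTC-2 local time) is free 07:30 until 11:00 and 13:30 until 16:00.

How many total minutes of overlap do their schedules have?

Teo in UTC: 09:30-13:00, 15:00-17:00 (add 4h to convert from UTC-4).
Vera in UTC: 09:00-13:30, 15:00-18:00 (add 1h to convert from UTC-1).
Ugo in UTC: 09:00-14:30, 15:00-18:00 (add 4h to convert from UTC-4).
Freya in UTC: 09:30-15:00, 16:30-17:00 (add 4h to convert from UTC-4).
Bashir in UTC: 09:30-13:00, 15:30-18:00 (add 2h to convert from UTC-2).
Teo ∩ Vera: 09:30-13:00, 15:00-17:00.
Teo ∩ Vera ∩ Ugo: 09:30-13:00, 15:00-17:00.
Teo ∩ Vera ∩ Ugo ∩ Freya: 09:30-13:00, 16:30-17:00.
Teo ∩ Vera ∩ Ugo ∩ Freya ∩ Bashir: 09:30-13:00, 16:30-17:00.
Summing the common windows: 210 + 30 = 240 minutes.

240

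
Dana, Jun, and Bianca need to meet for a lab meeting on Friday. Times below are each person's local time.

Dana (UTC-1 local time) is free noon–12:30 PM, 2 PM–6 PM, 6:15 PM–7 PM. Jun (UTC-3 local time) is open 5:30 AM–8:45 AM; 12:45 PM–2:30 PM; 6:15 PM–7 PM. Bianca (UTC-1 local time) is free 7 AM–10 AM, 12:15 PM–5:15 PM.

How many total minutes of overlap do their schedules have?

Dana in UTC: 13:00-13:30, 15:00-19:00, 19:15-20:00 (add 1h to convert from UTC-1).
Jun in UTC: 08:30-11:45, 15:45-17:30, 21:15-22:00 (add 3h to convert from UTC-3).
Bianca in UTC: 08:00-11:00, 13:15-18:15 (add 1h to convert from UTC-1).
Dana ∩ Jun: 15:45-17:30.
Dana ∩ Jun ∩ Bianca: 15:45-17:30.
That's a single block of 105 minutes.

105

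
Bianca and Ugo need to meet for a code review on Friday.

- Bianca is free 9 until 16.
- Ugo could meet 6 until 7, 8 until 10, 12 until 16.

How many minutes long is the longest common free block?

240

Bianca ∩ Ugo: 09:00-10:00, 12:00-16:00.
The longest is 12:00-16:00 at 240 minutes.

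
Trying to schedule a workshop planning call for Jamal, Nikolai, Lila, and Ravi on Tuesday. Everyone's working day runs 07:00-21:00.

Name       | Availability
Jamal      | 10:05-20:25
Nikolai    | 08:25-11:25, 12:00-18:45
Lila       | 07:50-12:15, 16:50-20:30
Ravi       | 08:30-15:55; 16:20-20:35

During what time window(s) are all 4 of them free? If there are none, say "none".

Jamal ∩ Nikolai: 10:05-11:25, 12:00-18:45.
Jamal ∩ Nikolai ∩ Lila: 10:05-11:25, 12:00-12:15, 16:50-18:45.
Jamal ∩ Nikolai ∩ Lila ∩ Ravi: 10:05-11:25, 12:00-12:15, 16:50-18:45.

10:05-11:25, 12:00-12:15, 16:50-18:45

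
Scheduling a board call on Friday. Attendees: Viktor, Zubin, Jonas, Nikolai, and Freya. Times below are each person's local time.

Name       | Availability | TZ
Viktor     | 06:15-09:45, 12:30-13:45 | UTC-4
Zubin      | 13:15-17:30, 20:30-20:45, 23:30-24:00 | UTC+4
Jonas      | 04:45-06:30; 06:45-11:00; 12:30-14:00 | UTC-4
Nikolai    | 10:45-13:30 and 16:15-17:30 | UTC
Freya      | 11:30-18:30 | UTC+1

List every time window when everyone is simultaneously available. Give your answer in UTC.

Viktor in UTC: 10:15-13:45, 16:30-17:45 (add 4h to convert from UTC-4).
Zubin in UTC: 09:15-13:30, 16:30-16:45, 19:30-20:00 (subtract 4h to convert from UTC+4).
Jonas in UTC: 08:45-10:30, 10:45-15:00, 16:30-18:00 (add 4h to convert from UTC-4).
Nikolai in UTC: 10:45-13:30, 16:15-17:30.
Freya in UTC: 10:30-17:30 (subtract 1h to convert from UTC+1).
Viktor ∩ Zubin: 10:15-13:30, 16:30-16:45.
Viktor ∩ Zubin ∩ Jonas: 10:15-10:30, 10:45-13:30, 16:30-16:45.
Viktor ∩ Zubin ∩ Jonas ∩ Nikolai: 10:45-13:30, 16:30-16:45.
Viktor ∩ Zubin ∩ Jonas ∩ Nikolai ∩ Freya: 10:45-13:30, 16:30-16:45.

10:45-13:30, 16:30-16:45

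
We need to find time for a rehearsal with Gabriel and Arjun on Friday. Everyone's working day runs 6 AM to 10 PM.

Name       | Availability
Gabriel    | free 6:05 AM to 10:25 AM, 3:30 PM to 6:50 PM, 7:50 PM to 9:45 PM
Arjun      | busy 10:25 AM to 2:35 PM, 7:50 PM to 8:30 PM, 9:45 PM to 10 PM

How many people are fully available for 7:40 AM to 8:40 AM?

Gabriel free: 06:05-10:25, 15:30-18:50, 19:50-21:45.
Arjun free: 06:00-10:25, 14:35-19:50, 20:30-21:45 (invert busy blocks within the working day).
Gabriel and Arjun can make the full 07:40-08:40 slot — that's 2.

2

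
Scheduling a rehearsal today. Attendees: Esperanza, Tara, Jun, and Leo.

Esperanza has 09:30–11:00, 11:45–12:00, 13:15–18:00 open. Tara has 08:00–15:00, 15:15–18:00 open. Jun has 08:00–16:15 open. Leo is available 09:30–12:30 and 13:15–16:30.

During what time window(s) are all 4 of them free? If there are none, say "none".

Esperanza ∩ Tara: 09:30-11:00, 11:45-12:00, 13:15-15:00, 15:15-18:00.
Esperanza ∩ Tara ∩ Jun: 09:30-11:00, 11:45-12:00, 13:15-15:00, 15:15-16:15.
Esperanza ∩ Tara ∩ Jun ∩ Leo: 09:30-11:00, 11:45-12:00, 13:15-15:00, 15:15-16:15.

09:30-11:00, 11:45-12:00, 13:15-15:00, 15:15-16:15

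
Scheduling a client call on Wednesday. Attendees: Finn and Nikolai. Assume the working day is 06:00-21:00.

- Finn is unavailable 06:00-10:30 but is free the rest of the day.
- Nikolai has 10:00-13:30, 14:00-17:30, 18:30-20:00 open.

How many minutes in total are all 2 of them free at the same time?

480

Finn free: 10:30-21:00 (invert busy blocks within the working day).
Nikolai free: 10:00-13:30, 14:00-17:30, 18:30-20:00.
Finn ∩ Nikolai: 10:30-13:30, 14:00-17:30, 18:30-20:00.
Those are the intersection windows.
Summing the common windows: 180 + 210 + 90 = 480 minutes.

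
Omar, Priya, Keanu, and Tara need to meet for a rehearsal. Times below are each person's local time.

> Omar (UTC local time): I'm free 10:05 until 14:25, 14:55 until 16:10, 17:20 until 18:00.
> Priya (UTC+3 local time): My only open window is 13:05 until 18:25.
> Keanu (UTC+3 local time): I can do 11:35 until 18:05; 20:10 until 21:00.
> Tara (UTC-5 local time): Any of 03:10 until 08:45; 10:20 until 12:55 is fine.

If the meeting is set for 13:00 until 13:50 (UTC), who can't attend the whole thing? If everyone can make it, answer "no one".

Omar in UTC: 10:05-14:25, 14:55-16:10, 17:20-18:00.
Priya in UTC: 10:05-15:25 (subtract 3h to convert from UTC+3).
Keanu in UTC: 08:35-15:05, 17:10-18:00 (subtract 3h to convert from UTC+3).
Tara in UTC: 08:10-13:45, 15:20-17:55 (add 5h to convert from UTC-5).
Omar: free for 13:00-13:50. Priya: free for 13:00-13:50. Keanu: free for 13:00-13:50. Tara: not fully free for 13:00-13:50.

Tara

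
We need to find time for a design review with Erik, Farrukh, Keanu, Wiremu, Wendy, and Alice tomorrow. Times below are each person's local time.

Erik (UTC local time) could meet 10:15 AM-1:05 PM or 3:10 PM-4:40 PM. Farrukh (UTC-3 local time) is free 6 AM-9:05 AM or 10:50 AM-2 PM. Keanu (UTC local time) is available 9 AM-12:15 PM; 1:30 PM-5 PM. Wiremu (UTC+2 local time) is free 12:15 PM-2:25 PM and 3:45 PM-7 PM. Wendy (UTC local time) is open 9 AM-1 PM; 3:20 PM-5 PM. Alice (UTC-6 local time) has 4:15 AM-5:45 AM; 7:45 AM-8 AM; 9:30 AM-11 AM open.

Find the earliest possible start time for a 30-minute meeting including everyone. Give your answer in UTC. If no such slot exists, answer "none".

Erik in UTC: 10:15-13:05, 15:10-16:40.
Farrukh in UTC: 09:00-12:05, 13:50-17:00 (add 3h to convert from UTC-3).
Keanu in UTC: 09:00-12:15, 13:30-17:00.
Wiremu in UTC: 10:15-12:25, 13:45-17:00 (subtract 2h to convert from UTC+2).
Wendy in UTC: 09:00-13:00, 15:20-17:00.
Alice in UTC: 10:15-11:45, 13:45-14:00, 15:30-17:00 (add 6h to convert from UTC-6).
Erik ∩ Farrukh: 10:15-12:05, 15:10-16:40.
Erik ∩ Farrukh ∩ Keanu: 10:15-12:05, 15:10-16:40.
Erik ∩ Farrukh ∩ Keanu ∩ Wiremu: 10:15-12:05, 15:10-16:40.
Erik ∩ Farrukh ∩ Keanu ∩ Wiremu ∩ Wendy: 10:15-12:05, 15:20-16:40.
Erik ∩ Farrukh ∩ Keanu ∩ Wiremu ∩ Wendy ∩ Alice: 10:15-11:45, 15:30-16:40.
The first common window of at least 30 minutes is 10:15-11:45, so the earliest start is 10:15.

10:15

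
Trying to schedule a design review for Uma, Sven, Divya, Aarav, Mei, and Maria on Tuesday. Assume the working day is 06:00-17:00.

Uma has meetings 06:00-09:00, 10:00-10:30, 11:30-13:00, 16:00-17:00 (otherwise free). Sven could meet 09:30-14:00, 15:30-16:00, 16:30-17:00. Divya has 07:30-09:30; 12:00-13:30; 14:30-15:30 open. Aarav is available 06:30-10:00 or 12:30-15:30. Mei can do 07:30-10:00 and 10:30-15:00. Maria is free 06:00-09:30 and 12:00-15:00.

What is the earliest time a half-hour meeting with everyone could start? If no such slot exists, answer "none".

13:00

Uma free: 09:00-10:00, 10:30-11:30, 13:00-16:00 (invert busy blocks within the working day).
Sven free: 09:30-14:00, 15:30-16:00, 16:30-17:00.
Divya free: 07:30-09:30, 12:00-13:30, 14:30-15:30.
Aarav free: 06:30-10:00, 12:30-15:30.
Mei free: 07:30-10:00, 10:30-15:00.
Maria free: 06:00-09:30, 12:00-15:00.
Uma ∩ Sven: 09:30-10:00, 10:30-11:30, 13:00-14:00, 15:30-16:00.
Uma ∩ Sven ∩ Divya: 13:00-13:30.
Uma ∩ Sven ∩ Divya ∩ Aarav: 13:00-13:30.
Uma ∩ Sven ∩ Divya ∩ Aarav ∩ Mei: 13:00-13:30.
Uma ∩ Sven ∩ Divya ∩ Aarav ∩ Mei ∩ Maria: 13:00-13:30.
The first common window of at least 30 minutes is 13:00-13:30, so the earliest start is 13:00.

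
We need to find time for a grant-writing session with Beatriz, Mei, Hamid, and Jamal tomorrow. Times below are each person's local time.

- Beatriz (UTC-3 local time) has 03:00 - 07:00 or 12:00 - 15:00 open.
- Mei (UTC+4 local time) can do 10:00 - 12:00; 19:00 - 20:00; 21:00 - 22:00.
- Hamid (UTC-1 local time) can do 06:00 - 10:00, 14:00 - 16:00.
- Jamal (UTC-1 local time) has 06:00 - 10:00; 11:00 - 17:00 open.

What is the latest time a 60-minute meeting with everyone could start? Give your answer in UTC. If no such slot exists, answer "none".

15:00

Beatriz in UTC: 06:00-10:00, 15:00-18:00 (add 3h to convert from UTC-3).
Mei in UTC: 06:00-08:00, 15:00-16:00, 17:00-18:00 (subtract 4h to convert from UTC+4).
Hamid in UTC: 07:00-11:00, 15:00-17:00 (add 1h to convert from UTC-1).
Jamal in UTC: 07:00-11:00, 12:00-18:00 (add 1h to convert from UTC-1).
Beatriz ∩ Mei: 06:00-08:00, 15:00-16:00, 17:00-18:00.
Beatriz ∩ Mei ∩ Hamid: 07:00-08:00, 15:00-16:00.
Beatriz ∩ Mei ∩ Hamid ∩ Jamal: 07:00-08:00, 15:00-16:00.
The last common window of at least 60 minutes is 15:00-16:00; a 60-minute meeting can start as late as 15:00 and still end by 16:00.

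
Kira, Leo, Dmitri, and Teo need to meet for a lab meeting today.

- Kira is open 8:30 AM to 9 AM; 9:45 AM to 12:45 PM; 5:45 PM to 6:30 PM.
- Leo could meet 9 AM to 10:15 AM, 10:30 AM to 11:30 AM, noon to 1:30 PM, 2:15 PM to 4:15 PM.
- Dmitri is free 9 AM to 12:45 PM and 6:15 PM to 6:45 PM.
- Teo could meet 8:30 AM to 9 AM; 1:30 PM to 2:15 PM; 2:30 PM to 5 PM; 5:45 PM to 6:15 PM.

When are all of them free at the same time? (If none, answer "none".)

Kira ∩ Leo: 09:45-10:15, 10:30-11:30, 12:00-12:45.
Kira ∩ Leo ∩ Dmitri: 09:45-10:15, 10:30-11:30, 12:00-12:45.
Kira ∩ Leo ∩ Dmitri ∩ Teo: ∅.
There is no time when everyone is free.

none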